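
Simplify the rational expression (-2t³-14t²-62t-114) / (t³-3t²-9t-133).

(-2t-6)/(t-7)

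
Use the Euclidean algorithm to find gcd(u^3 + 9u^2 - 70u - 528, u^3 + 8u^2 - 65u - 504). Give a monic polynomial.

By polynomial division,
  u^3 + 9u^2 - 70u - 528 = (u^3 + 8u^2 - 65u - 504) + (u^2 - 5u - 24)
  u^3 + 8u^2 - 65u - 504 = (u + 13)(u^2 - 5u - 24) + (24u - 192)
  u^2 - 5u - 24 = ((1/24)u + 1/8)(24u - 192) + (0)
Last nonzero remainder: 24u - 192. Dividing through by 24 gives the monic gcd u - 8.

u - 8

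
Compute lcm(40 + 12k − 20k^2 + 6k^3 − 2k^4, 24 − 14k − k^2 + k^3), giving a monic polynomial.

240 + 52k − 146k^2 + 40k^3 − 5k^4 − 2k^5 + k^6

Apply the Euclidean algorithm:
  −2k^4 + 6k^3 − 20k^2 + 12k + 40 = (−2k + 4)(k^3 − k^2 − 14k + 24) + (−44k^2 + 116k − 56)
  k^3 − k^2 − 14k + 24 = (−(1/44)k − 9/242)(−44k^2 + 116k − 56) + (−(1326/121)k + 2652/121)
  −44k^2 + 116k − 56 = ((2662/663)k − 1694/663)(−(1326/121)k + 2652/121) + (0)
Last nonzero remainder: −(1326/121)k + 2652/121. Dividing through by −1326/121 gives the monic gcd k − 2.
Then lcm(f, g) = f·g / gcd(f, g); expanding and making the result monic gives the answer.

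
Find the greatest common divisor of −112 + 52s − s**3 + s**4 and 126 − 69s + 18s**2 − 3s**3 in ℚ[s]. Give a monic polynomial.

14 − 3s + s**2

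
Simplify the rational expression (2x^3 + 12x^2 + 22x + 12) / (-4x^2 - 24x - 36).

(-x^2 - 3x - 2)/(2x + 6)

Apply the Euclidean algorithm:
  2x^3 + 12x^2 + 22x + 12 = (-(1/2)x)(-4x^2 - 24x - 36) + (4x + 12)
  -4x^2 - 24x - 36 = (-x - 3)(4x + 12) + (0)
Last nonzero remainder: 4x + 12. Dividing through by 4 gives the monic gcd x + 3.
Cancel x + 3 from numerator and denominator to get the reduced form.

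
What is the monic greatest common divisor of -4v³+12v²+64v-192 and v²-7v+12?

Apply the Euclidean algorithm:
  -4v³+12v²+64v-192 = (-4v-16)(v²-7v+12) + (0)
The last nonzero remainder v²-7v+12 is already monic.

v²-7v+12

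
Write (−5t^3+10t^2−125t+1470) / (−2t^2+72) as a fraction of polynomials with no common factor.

Repeated division with remainder:
  −5t^3+10t^2−125t+1470 = ((5/2)t−5)(−2t^2+72) + (−305t+1830)
  −2t^2+72 = ((2/305)t+12/305)(−305t+1830) + (0)
Last nonzero remainder: −305t+1830. Dividing through by −305 gives the monic gcd t−6.
Cancel t−6 from numerator and denominator to get the reduced form.

(5t^2+20t+245)/(2t+12)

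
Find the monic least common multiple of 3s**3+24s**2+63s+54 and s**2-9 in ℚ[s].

s**4+5s**3-3s**2-45s-54

Repeated division with remainder:
  3s**3+24s**2+63s+54 = (3s+24)(s**2-9) + (90s+270)
  s**2-9 = ((1/90)s-1/30)(90s+270) + (0)
Last nonzero remainder: 90s+270. Dividing through by 90 gives the monic gcd s+3.
Then lcm(f, g) = f·g / gcd(f, g); expanding and making the result monic gives the answer.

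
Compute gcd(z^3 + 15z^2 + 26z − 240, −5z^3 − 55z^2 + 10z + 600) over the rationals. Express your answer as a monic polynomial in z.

Euclidean algorithm in ℚ[z]:
  z^3 + 15z^2 + 26z − 240 = (−1/5)(−5z^3 − 55z^2 + 10z + 600) + (4z^2 + 28z − 120)
  −5z^3 − 55z^2 + 10z + 600 = (−(5/4)z − 5)(4z^2 + 28z − 120) + (0)
Last nonzero remainder: 4z^2 + 28z − 120. Dividing through by 4 gives the monic gcd z^2 + 7z − 30.

z^2 + 7z − 30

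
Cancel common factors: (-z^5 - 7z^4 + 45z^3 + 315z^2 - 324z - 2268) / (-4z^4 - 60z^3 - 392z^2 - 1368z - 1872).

Euclidean algorithm in ℚ[z]:
  -z^5 - 7z^4 + 45z^3 + 315z^2 - 324z - 2268 = ((1/4)z - 2)(-4z^4 - 60z^3 - 392z^2 - 1368z - 1872) + (23z^3 - 127z^2 - 2592z - 6012)
  -4z^4 - 60z^3 - 392z^2 - 1368z - 1872 = (-(4/23)z - 1888/529)(23z^3 - 127z^2 - 2592z - 6012) + (-(685608/529)z^2 - (6170472/529)z - 12340944/529)
  23z^3 - 127z^2 - 2592z - 6012 = (-(12167/685608)z + 88343/342804)(-(685608/529)z^2 - (6170472/529)z - 12340944/529) + (0)
Last nonzero remainder: -(685608/529)z^2 - (6170472/529)z - 12340944/529. Dividing through by -685608/529 gives the monic gcd z^2 + 9z + 18.
Cancel z^2 + 9z + 18 from numerator and denominator to get the reduced form.

(z^3 - 2z^2 - 45z + 126)/(4z^2 + 24z + 104)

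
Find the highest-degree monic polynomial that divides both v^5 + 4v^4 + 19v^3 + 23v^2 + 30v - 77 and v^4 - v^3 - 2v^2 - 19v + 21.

Apply the Euclidean algorithm:
  v^5 + 4v^4 + 19v^3 + 23v^2 + 30v - 77 = (v + 5)(v^4 - v^3 - 2v^2 - 19v + 21) + (26v^3 + 52v^2 + 104v - 182)
  v^4 - v^3 - 2v^2 - 19v + 21 = ((1/26)v - 3/26)(26v^3 + 52v^2 + 104v - 182) + (0)
Last nonzero remainder: 26v^3 + 52v^2 + 104v - 182. Dividing through by 26 gives the monic gcd v^3 + 2v^2 + 4v - 7.

v^3 + 2v^2 + 4v - 7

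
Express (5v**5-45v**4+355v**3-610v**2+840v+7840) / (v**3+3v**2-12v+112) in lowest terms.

(5v**3-25v**2+175v+490)/(v+7)

Euclidean algorithm in ℚ[v]:
  5v**5-45v**4+355v**3-610v**2+840v+7840 = (5v**2-60v+595)(v**3+3v**2-12v+112) + (-3675v**2+14700v-58800)
  v**3+3v**2-12v+112 = (-(1/3675)v-1/525)(-3675v**2+14700v-58800) + (0)
Last nonzero remainder: -3675v**2+14700v-58800. Dividing through by -3675 gives the monic gcd v**2-4v+16.
Cancel v**2-4v+16 from numerator and denominator to get the reduced form.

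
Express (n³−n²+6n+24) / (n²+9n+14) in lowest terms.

(n²−3n+12)/(n+7)

Repeated division with remainder:
  n³−n²+6n+24 = (n−10)(n²+9n+14) + (82n+164)
  n²+9n+14 = ((1/82)n+7/82)(82n+164) + (0)
Last nonzero remainder: 82n+164. Dividing through by 82 gives the monic gcd n+2.
Cancel n+2 from numerator and denominator to get the reduced form.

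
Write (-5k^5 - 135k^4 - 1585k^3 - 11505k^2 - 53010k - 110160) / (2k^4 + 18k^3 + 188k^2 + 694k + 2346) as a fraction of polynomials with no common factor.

Repeated division with remainder:
  -5k^5 - 135k^4 - 1585k^3 - 11505k^2 - 53010k - 110160 = (-(5/2)k - 45)(2k^4 + 18k^3 + 188k^2 + 694k + 2346) + (-305k^3 - 1310k^2 - 15915k - 4590)
  2k^4 + 18k^3 + 188k^2 + 694k + 2346 = (-(2/305)k - 574/18605)(-305k^3 - 1310k^2 - 15915k - 4590) + ((160834/3721)k^2 + (643336/3721)k + 8202534/3721)
  -305k^3 - 1310k^2 - 15915k - 4590 = (-(1134905/160834)k - 167445/80417)((160834/3721)k^2 + (643336/3721)k + 8202534/3721) + (0)
Last nonzero remainder: (160834/3721)k^2 + (643336/3721)k + 8202534/3721. Dividing through by 160834/3721 gives the monic gcd k^2 + 4k + 51.
Cancel k^2 + 4k + 51 from numerator and denominator to get the reduced form.

(-5k^3 - 115k^2 - 870k - 2160)/(2k^2 + 10k + 46)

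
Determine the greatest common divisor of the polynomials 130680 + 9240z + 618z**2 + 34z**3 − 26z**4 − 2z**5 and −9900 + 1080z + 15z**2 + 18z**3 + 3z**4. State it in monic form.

660 + 60z + 11z**2 + z**3

Euclidean algorithm in ℚ[z]:
  −2z**5 − 26z**4 + 34z**3 + 618z**2 + 9240z + 130680 = (−(2/3)z − 14/3)(3z**4 + 18z**3 + 15z**2 + 1080z − 9900) + (128z**3 + 1408z**2 + 7680z + 84480)
  3z**4 + 18z**3 + 15z**2 + 1080z − 9900 = ((3/128)z − 15/128)(128z**3 + 1408z**2 + 7680z + 84480) + (0)
Last nonzero remainder: 128z**3 + 1408z**2 + 7680z + 84480. Dividing through by 128 gives the monic gcd z**3 + 11z**2 + 60z + 660.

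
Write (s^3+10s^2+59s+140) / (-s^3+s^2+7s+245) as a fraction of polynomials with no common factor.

(-s-4)/(s-7)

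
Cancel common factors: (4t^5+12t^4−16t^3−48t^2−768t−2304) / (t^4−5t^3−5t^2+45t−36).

Repeated division with remainder:
  4t^5+12t^4−16t^3−48t^2−768t−2304 = (4t+32)(t^4−5t^3−5t^2+45t−36) + (164t^3−68t^2−2064t−1152)
  t^4−5t^3−5t^2+45t−36 = ((1/164)t−47/1681)(164t^3−68t^2−2064t−1152) + ((9555/1681)t^2−(9555/1681)t−114660/1681)
  164t^3−68t^2−2064t−1152 = ((275684/9555)t+53792/3185)((9555/1681)t^2−(9555/1681)t−114660/1681) + (0)
Last nonzero remainder: (9555/1681)t^2−(9555/1681)t−114660/1681. Dividing through by 9555/1681 gives the monic gcd t^2−t−12.
Cancel t^2−t−12 from numerator and denominator to get the reduced form.

(4t^3+16t^2+48t+192)/(t^2−4t+3)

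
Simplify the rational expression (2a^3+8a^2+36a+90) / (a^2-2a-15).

(2a^2+2a+30)/(a-5)

Repeated division with remainder:
  2a^3+8a^2+36a+90 = (2a+12)(a^2-2a-15) + (90a+270)
  a^2-2a-15 = ((1/90)a-1/18)(90a+270) + (0)
Last nonzero remainder: 90a+270. Dividing through by 90 gives the monic gcd a+3.
Cancel a+3 from numerator and denominator to get the reduced form.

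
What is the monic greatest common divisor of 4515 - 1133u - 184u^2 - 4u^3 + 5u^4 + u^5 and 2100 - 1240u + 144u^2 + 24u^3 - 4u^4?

105 - 41u - u^2 + u^3

Repeated division with remainder:
  u^5 + 5u^4 - 4u^3 - 184u^2 - 1133u + 4515 = (-(1/4)u - 11/4)(-4u^4 + 24u^3 + 144u^2 - 1240u + 2100) + (98u^3 - 98u^2 - 4018u + 10290)
  -4u^4 + 24u^3 + 144u^2 - 1240u + 2100 = (-(2/49)u + 10/49)(98u^3 - 98u^2 - 4018u + 10290) + (0)
Last nonzero remainder: 98u^3 - 98u^2 - 4018u + 10290. Dividing through by 98 gives the monic gcd u^3 - u^2 - 41u + 105.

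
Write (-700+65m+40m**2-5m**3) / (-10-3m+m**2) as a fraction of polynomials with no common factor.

(140+15m-5m**2)/(2+m)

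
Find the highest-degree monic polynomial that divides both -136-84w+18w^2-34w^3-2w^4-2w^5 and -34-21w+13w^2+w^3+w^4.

17+19w+3w^2+w^3

Repeated division with remainder:
  -2w^5-2w^4-34w^3+18w^2-84w-136 = (-2w)(w^4+w^3+13w^2-21w-34) + (-8w^3-24w^2-152w-136)
  w^4+w^3+13w^2-21w-34 = (-(1/8)w+1/4)(-8w^3-24w^2-152w-136) + (0)
Last nonzero remainder: -8w^3-24w^2-152w-136. Dividing through by -8 gives the monic gcd w^3+3w^2+19w+17.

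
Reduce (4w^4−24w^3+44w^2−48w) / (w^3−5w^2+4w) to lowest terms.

(4w^2−8w+12)/(w−1)

Repeated division with remainder:
  4w^4−24w^3+44w^2−48w = (4w−4)(w^3−5w^2+4w) + (8w^2−32w)
  w^3−5w^2+4w = ((1/8)w−1/8)(8w^2−32w) + (0)
Last nonzero remainder: 8w^2−32w. Dividing through by 8 gives the monic gcd w^2−4w.
Cancel w^2−4w from numerator and denominator to get the reduced form.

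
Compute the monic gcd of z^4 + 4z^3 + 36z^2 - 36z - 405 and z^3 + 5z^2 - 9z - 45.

z^2 - 9

Repeated division with remainder:
  z^4 + 4z^3 + 36z^2 - 36z - 405 = (z - 1)(z^3 + 5z^2 - 9z - 45) + (50z^2 - 450)
  z^3 + 5z^2 - 9z - 45 = ((1/50)z + 1/10)(50z^2 - 450) + (0)
Last nonzero remainder: 50z^2 - 450. Dividing through by 50 gives the monic gcd z^2 - 9.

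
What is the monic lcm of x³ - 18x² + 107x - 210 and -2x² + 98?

Repeated division with remainder:
  x³ - 18x² + 107x - 210 = (-(1/2)x + 9)(-2x² + 98) + (156x - 1092)
  -2x² + 98 = (-(1/78)x - 7/78)(156x - 1092) + (0)
Last nonzero remainder: 156x - 1092. Dividing through by 156 gives the monic gcd x - 7.
Then lcm(f, g) = f·g / gcd(f, g); expanding and making the result monic gives the answer.

x⁴ - 11x³ - 19x² + 539x - 1470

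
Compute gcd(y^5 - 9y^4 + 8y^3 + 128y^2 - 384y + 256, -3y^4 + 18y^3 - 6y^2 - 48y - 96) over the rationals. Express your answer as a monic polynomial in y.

Apply the Euclidean algorithm:
  y^5 - 9y^4 + 8y^3 + 128y^2 - 384y + 256 = (-(1/3)y + 1)(-3y^4 + 18y^3 - 6y^2 - 48y - 96) + (-12y^3 + 118y^2 - 368y + 352)
  -3y^4 + 18y^3 - 6y^2 - 48y - 96 = ((1/4)y + 23/24)(-12y^3 + 118y^2 - 368y + 352) + (-(325/12)y^2 + (650/3)y - 1300/3)
  -12y^3 + 118y^2 - 368y + 352 = ((144/325)y - 264/325)(-(325/12)y^2 + (650/3)y - 1300/3) + (0)
Last nonzero remainder: -(325/12)y^2 + (650/3)y - 1300/3. Dividing through by -325/12 gives the monic gcd y^2 - 8y + 16.

y^2 - 8y + 16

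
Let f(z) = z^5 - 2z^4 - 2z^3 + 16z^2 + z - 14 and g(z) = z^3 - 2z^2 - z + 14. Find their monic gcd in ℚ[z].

By polynomial division,
  z^5 - 2z^4 - 2z^3 + 16z^2 + z - 14 = (z^2 - 1)(z^3 - 2z^2 - z + 14) + (0)
The last nonzero remainder z^3 - 2z^2 - z + 14 is already monic.

z^3 - 2z^2 - z + 14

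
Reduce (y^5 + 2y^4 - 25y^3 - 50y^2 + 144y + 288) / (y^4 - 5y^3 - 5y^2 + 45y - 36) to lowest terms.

(y^2 + 6y + 8)/(y - 1)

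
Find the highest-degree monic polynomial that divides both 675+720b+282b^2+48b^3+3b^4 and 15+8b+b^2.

15+8b+b^2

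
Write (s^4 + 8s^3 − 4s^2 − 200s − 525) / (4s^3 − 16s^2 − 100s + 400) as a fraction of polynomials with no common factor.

(s^2 + 8s + 21)/(4s − 16)

Repeated division with remainder:
  s^4 + 8s^3 − 4s^2 − 200s − 525 = ((1/4)s + 3)(4s^3 − 16s^2 − 100s + 400) + (69s^2 − 1725)
  4s^3 − 16s^2 − 100s + 400 = ((4/69)s − 16/69)(69s^2 − 1725) + (0)
Last nonzero remainder: 69s^2 − 1725. Dividing through by 69 gives the monic gcd s^2 − 25.
Cancel s^2 − 25 from numerator and denominator to get the reduced form.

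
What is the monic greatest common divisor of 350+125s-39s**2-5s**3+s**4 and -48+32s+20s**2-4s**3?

2+s

Repeated division with remainder:
  s**4-5s**3-39s**2+125s+350 = (-(1/4)s)(-4s**3+20s**2+32s-48) + (-31s**2+113s+350)
  -4s**3+20s**2+32s-48 = ((4/31)s-168/961)(-31s**2+113s+350) + ((6336/961)s+12672/961)
  -31s**2+113s+350 = (-(29791/6336)s+168175/6336)((6336/961)s+12672/961) + (0)
Last nonzero remainder: (6336/961)s+12672/961. Dividing through by 6336/961 gives the monic gcd s+2.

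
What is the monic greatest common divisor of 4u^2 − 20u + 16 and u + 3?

Repeated division with remainder:
  4u^2 − 20u + 16 = (4u − 32)(u + 3) + (112)
  u + 3 = ((1/112)u + 3/112)(112) + (0)
The last nonzero remainder is the constant 112, so the polynomials are coprime and gcd = 1.

1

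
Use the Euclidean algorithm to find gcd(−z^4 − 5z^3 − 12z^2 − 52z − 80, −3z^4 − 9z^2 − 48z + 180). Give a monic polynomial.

Apply the Euclidean algorithm:
  −z^4 − 5z^3 − 12z^2 − 52z − 80 = (1/3)(−3z^4 − 9z^2 − 48z + 180) + (−5z^3 − 9z^2 − 36z − 140)
  −3z^4 − 9z^2 − 48z + 180 = ((3/5)z − 27/25)(−5z^3 − 9z^2 − 36z − 140) + ((72/25)z^2 − (72/25)z + 144/5)
  −5z^3 − 9z^2 − 36z − 140 = (−(125/72)z − 175/36)((72/25)z^2 − (72/25)z + 144/5) + (0)
Last nonzero remainder: (72/25)z^2 − (72/25)z + 144/5. Dividing through by 72/25 gives the monic gcd z^2 − z + 10.

z^2 − z + 10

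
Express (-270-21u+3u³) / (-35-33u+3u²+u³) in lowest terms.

Repeated division with remainder:
  3u³-21u-270 = (3)(u³+3u²-33u-35) + (-9u²+78u-165)
  u³+3u²-33u-35 = (-(1/9)u-35/27)(-9u²+78u-165) + ((448/9)u-2240/9)
  -9u²+78u-165 = (-(81/448)u+297/448)((448/9)u-2240/9) + (0)
Last nonzero remainder: (448/9)u-2240/9. Dividing through by 448/9 gives the monic gcd u-5.
Cancel u-5 from numerator and denominator to get the reduced form.

(54+15u+3u²)/(7+8u+u²)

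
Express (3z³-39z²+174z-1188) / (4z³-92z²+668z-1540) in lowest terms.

(3z²-6z+108)/(4z²-48z+140)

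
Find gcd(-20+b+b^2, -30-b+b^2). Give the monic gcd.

5+b

Apply the Euclidean algorithm:
  b^2+b-20 = (b^2-b-30) + (2b+10)
  b^2-b-30 = ((1/2)b-3)(2b+10) + (0)
Last nonzero remainder: 2b+10. Dividing through by 2 gives the monic gcd b+5.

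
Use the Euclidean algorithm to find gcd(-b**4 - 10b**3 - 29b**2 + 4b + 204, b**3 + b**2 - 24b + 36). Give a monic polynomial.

Repeated division with remainder:
  -b**4 - 10b**3 - 29b**2 + 4b + 204 = (-b - 9)(b**3 + b**2 - 24b + 36) + (-44b**2 - 176b + 528)
  b**3 + b**2 - 24b + 36 = (-(1/44)b + 3/44)(-44b**2 - 176b + 528) + (0)
Last nonzero remainder: -44b**2 - 176b + 528. Dividing through by -44 gives the monic gcd b**2 + 4b - 12.

b**2 + 4b - 12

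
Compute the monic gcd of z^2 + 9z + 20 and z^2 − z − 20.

z + 4

Apply the Euclidean algorithm:
  z^2 + 9z + 20 = (z^2 − z − 20) + (10z + 40)
  z^2 − z − 20 = ((1/10)z − 1/2)(10z + 40) + (0)
Last nonzero remainder: 10z + 40. Dividing through by 10 gives the monic gcd z + 4.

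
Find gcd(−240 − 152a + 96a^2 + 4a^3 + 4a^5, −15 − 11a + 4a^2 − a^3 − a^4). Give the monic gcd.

Apply the Euclidean algorithm:
  4a^5 + 4a^3 + 96a^2 − 152a − 240 = (−4a + 4)(−a^4 − a^3 + 4a^2 − 11a − 15) + (24a^3 + 36a^2 − 168a − 180)
  −a^4 − a^3 + 4a^2 − 11a − 15 = (−(1/24)a + 1/48)(24a^3 + 36a^2 − 168a − 180) + (−(15/4)a^2 − 15a − 45/4)
  24a^3 + 36a^2 − 168a − 180 = (−(32/5)a + 16)(−(15/4)a^2 − 15a − 45/4) + (0)
Last nonzero remainder: −(15/4)a^2 − 15a − 45/4. Dividing through by −15/4 gives the monic gcd a^2 + 4a + 3.

3 + 4a + a^2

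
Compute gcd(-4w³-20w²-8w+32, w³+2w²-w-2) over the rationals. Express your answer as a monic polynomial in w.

w²+w-2

By polynomial division,
  -4w³-20w²-8w+32 = (-4)(w³+2w²-w-2) + (-12w²-12w+24)
  w³+2w²-w-2 = (-(1/12)w-1/12)(-12w²-12w+24) + (0)
Last nonzero remainder: -12w²-12w+24. Dividing through by -12 gives the monic gcd w²+w-2.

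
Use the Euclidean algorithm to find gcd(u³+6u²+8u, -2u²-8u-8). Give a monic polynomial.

u+2

By polynomial division,
  u³+6u²+8u = (-(1/2)u-1)(-2u²-8u-8) + (-4u-8)
  -2u²-8u-8 = ((1/2)u+1)(-4u-8) + (0)
Last nonzero remainder: -4u-8. Dividing through by -4 gives the monic gcd u+2.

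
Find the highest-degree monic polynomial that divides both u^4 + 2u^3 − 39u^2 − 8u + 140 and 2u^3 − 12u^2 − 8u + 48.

u^2 − 4

By polynomial division,
  u^4 + 2u^3 − 39u^2 − 8u + 140 = ((1/2)u + 4)(2u^3 − 12u^2 − 8u + 48) + (13u^2 − 52)
  2u^3 − 12u^2 − 8u + 48 = ((2/13)u − 12/13)(13u^2 − 52) + (0)
Last nonzero remainder: 13u^2 − 52. Dividing through by 13 gives the monic gcd u^2 − 4.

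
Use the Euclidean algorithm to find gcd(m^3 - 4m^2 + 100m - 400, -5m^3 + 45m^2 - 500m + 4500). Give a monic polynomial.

m^2 + 100

Euclidean algorithm in ℚ[m]:
  m^3 - 4m^2 + 100m - 400 = (-1/5)(-5m^3 + 45m^2 - 500m + 4500) + (5m^2 + 500)
  -5m^3 + 45m^2 - 500m + 4500 = (-m + 9)(5m^2 + 500) + (0)
Last nonzero remainder: 5m^2 + 500. Dividing through by 5 gives the monic gcd m^2 + 100.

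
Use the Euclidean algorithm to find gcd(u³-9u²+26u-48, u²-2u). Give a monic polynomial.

1

Apply the Euclidean algorithm:
  u³-9u²+26u-48 = (u-7)(u²-2u) + (12u-48)
  u²-2u = ((1/12)u+1/6)(12u-48) + (8)
  12u-48 = ((3/2)u-6)(8) + (0)
The last nonzero remainder is the constant 8, so the polynomials are coprime and gcd = 1.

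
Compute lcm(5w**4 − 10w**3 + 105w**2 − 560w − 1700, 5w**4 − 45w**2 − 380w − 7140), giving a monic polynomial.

Repeated division with remainder:
  5w**4 − 10w**3 + 105w**2 − 560w − 1700 = (5w**4 − 45w**2 − 380w − 7140) + (−10w**3 + 150w**2 − 180w + 5440)
  5w**4 − 45w**2 − 380w − 7140 = (−(1/2)w − 15/2)(−10w**3 + 150w**2 − 180w + 5440) + (990w**2 + 990w + 33660)
  −10w**3 + 150w**2 − 180w + 5440 = (−(1/99)w + 16/99)(990w**2 + 990w + 33660) + (0)
Last nonzero remainder: 990w**2 + 990w + 33660. Dividing through by 990 gives the monic gcd w**2 + w + 34.
Then lcm(f, g) = f·g / gcd(f, g); expanding and making the result monic gives the answer.

w**6 − 3w**5 − 19w**4 − 49w**3 − 1110w**2 + 5044w + 14280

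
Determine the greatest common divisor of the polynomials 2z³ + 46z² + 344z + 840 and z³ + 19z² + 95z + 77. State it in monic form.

z + 7

By polynomial division,
  2z³ + 46z² + 344z + 840 = (2)(z³ + 19z² + 95z + 77) + (8z² + 154z + 686)
  z³ + 19z² + 95z + 77 = ((1/8)z - 1/32)(8z² + 154z + 686) + ((225/16)z + 1575/16)
  8z² + 154z + 686 = ((128/225)z + 1568/225)((225/16)z + 1575/16) + (0)
Last nonzero remainder: (225/16)z + 1575/16. Dividing through by 225/16 gives the monic gcd z + 7.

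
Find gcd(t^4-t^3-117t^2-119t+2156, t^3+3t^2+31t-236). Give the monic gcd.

Repeated division with remainder:
  t^4-t^3-117t^2-119t+2156 = (t-4)(t^3+3t^2+31t-236) + (-136t^2+241t+1212)
  t^3+3t^2+31t-236 = (-(1/136)t-649/18496)(-136t^2+241t+1212) + ((894617/18496)t-894617/4624)
  -136t^2+241t+1212 = (-(2515456/894617)t-5604288/894617)((894617/18496)t-894617/4624) + (0)
Last nonzero remainder: (894617/18496)t-894617/4624. Dividing through by 894617/18496 gives the monic gcd t-4.

t-4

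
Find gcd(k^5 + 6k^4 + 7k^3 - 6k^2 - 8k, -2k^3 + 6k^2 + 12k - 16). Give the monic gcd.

Apply the Euclidean algorithm:
  k^5 + 6k^4 + 7k^3 - 6k^2 - 8k = (-(1/2)k^2 - (9/2)k - 20)(-2k^3 + 6k^2 + 12k - 16) + (160k^2 + 160k - 320)
  -2k^3 + 6k^2 + 12k - 16 = (-(1/80)k + 1/20)(160k^2 + 160k - 320) + (0)
Last nonzero remainder: 160k^2 + 160k - 320. Dividing through by 160 gives the monic gcd k^2 + k - 2.

k^2 + k - 2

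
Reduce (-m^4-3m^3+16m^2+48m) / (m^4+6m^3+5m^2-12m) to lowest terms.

Repeated division with remainder:
  -m^4-3m^3+16m^2+48m = (-1)(m^4+6m^3+5m^2-12m) + (3m^3+21m^2+36m)
  m^4+6m^3+5m^2-12m = ((1/3)m-1/3)(3m^3+21m^2+36m) + (0)
Last nonzero remainder: 3m^3+21m^2+36m. Dividing through by 3 gives the monic gcd m^3+7m^2+12m.
Cancel m^3+7m^2+12m from numerator and denominator to get the reduced form.

(-m+4)/(m-1)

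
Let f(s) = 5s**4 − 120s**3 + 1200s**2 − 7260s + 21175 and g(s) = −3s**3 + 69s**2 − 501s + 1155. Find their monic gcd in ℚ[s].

s**2 − 18s + 77

Euclidean algorithm in ℚ[s]:
  5s**4 − 120s**3 + 1200s**2 − 7260s + 21175 = (−(5/3)s + 5/3)(−3s**3 + 69s**2 − 501s + 1155) + (250s**2 − 4500s + 19250)
  −3s**3 + 69s**2 − 501s + 1155 = (−(3/250)s + 3/50)(250s**2 − 4500s + 19250) + (0)
Last nonzero remainder: 250s**2 − 4500s + 19250. Dividing through by 250 gives the monic gcd s**2 − 18s + 77.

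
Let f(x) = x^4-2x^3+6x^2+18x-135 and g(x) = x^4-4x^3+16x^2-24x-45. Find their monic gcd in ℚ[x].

x^3-5x^2+21x-45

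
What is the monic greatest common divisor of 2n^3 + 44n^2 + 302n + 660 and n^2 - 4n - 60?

n + 6

Repeated division with remainder:
  2n^3 + 44n^2 + 302n + 660 = (2n + 52)(n^2 - 4n - 60) + (630n + 3780)
  n^2 - 4n - 60 = ((1/630)n - 1/63)(630n + 3780) + (0)
Last nonzero remainder: 630n + 3780. Dividing through by 630 gives the monic gcd n + 6.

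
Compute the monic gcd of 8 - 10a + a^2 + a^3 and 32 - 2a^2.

4 + a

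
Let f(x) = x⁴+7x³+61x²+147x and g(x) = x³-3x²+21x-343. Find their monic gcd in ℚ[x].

x²+4x+49

Euclidean algorithm in ℚ[x]:
  x⁴+7x³+61x²+147x = (x+10)(x³-3x²+21x-343) + (70x²+280x+3430)
  x³-3x²+21x-343 = ((1/70)x-1/10)(70x²+280x+3430) + (0)
Last nonzero remainder: 70x²+280x+3430. Dividing through by 70 gives the monic gcd x²+4x+49.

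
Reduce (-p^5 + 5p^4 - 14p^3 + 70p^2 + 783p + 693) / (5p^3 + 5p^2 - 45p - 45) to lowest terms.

(-p^3 + 9p^2 - 47p + 231)/(5p - 15)

Repeated division with remainder:
  -p^5 + 5p^4 - 14p^3 + 70p^2 + 783p + 693 = (-(1/5)p^2 + (6/5)p - 29/5)(5p^3 + 5p^2 - 45p - 45) + (144p^2 + 576p + 432)
  5p^3 + 5p^2 - 45p - 45 = ((5/144)p - 5/48)(144p^2 + 576p + 432) + (0)
Last nonzero remainder: 144p^2 + 576p + 432. Dividing through by 144 gives the monic gcd p^2 + 4p + 3.
Cancel p^2 + 4p + 3 from numerator and denominator to get the reduced form.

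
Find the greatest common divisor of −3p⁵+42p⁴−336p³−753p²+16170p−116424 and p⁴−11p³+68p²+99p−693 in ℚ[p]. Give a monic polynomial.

p²−11p+77

Repeated division with remainder:
  −3p⁵+42p⁴−336p³−753p²+16170p−116424 = (−3p+9)(p⁴−11p³+68p²+99p−693) + (−33p³−1068p²+13200p−110187)
  p⁴−11p³+68p²+99p−693 = (−(1/33)p+159/121)(−33p³−1068p²+13200p−110187) + ((226440/121)p²−(226440/11)p+1585080/11)
  −33p³−1068p²+13200p−110187 = (−(1331/75480)p−19239/25160)((226440/121)p²−(226440/11)p+1585080/11) + (0)
Last nonzero remainder: (226440/121)p²−(226440/11)p+1585080/11. Dividing through by 226440/121 gives the monic gcd p²−11p+77.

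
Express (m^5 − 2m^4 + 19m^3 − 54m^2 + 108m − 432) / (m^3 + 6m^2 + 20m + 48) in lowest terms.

(m^3 − 4m^2 + 15m − 36)/(m + 4)

Repeated division with remainder:
  m^5 − 2m^4 + 19m^3 − 54m^2 + 108m − 432 = (m^2 − 8m + 47)(m^3 + 6m^2 + 20m + 48) + (−224m^2 − 448m − 2688)
  m^3 + 6m^2 + 20m + 48 = (−(1/224)m − 1/56)(−224m^2 − 448m − 2688) + (0)
Last nonzero remainder: −224m^2 − 448m − 2688. Dividing through by −224 gives the monic gcd m^2 + 2m + 12.
Cancel m^2 + 2m + 12 from numerator and denominator to get the reduced form.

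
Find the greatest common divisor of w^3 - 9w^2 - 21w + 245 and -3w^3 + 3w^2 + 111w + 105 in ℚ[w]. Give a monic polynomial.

Repeated division with remainder:
  w^3 - 9w^2 - 21w + 245 = (-1/3)(-3w^3 + 3w^2 + 111w + 105) + (-8w^2 + 16w + 280)
  -3w^3 + 3w^2 + 111w + 105 = ((3/8)w + 3/8)(-8w^2 + 16w + 280) + (0)
Last nonzero remainder: -8w^2 + 16w + 280. Dividing through by -8 gives the monic gcd w^2 - 2w - 35.

w^2 - 2w - 35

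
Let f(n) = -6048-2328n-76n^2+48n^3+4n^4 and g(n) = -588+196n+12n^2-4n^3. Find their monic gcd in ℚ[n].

-7+n

By polynomial division,
  4n^4+48n^3-76n^2-2328n-6048 = (-n-15)(-4n^3+12n^2+196n-588) + (300n^2+24n-14868)
  -4n^3+12n^2+196n-588 = (-(1/75)n+77/1875)(300n^2+24n-14868) + (-(2016/625)n+14112/625)
  300n^2+24n-14868 = (-(15625/168)n-36875/56)(-(2016/625)n+14112/625) + (0)
Last nonzero remainder: -(2016/625)n+14112/625. Dividing through by -2016/625 gives the monic gcd n-7.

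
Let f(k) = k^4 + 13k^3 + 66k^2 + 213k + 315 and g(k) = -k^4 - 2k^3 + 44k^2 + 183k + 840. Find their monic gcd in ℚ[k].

k^3 + 10k^2 + 36k + 105

Apply the Euclidean algorithm:
  k^4 + 13k^3 + 66k^2 + 213k + 315 = (-1)(-k^4 - 2k^3 + 44k^2 + 183k + 840) + (11k^3 + 110k^2 + 396k + 1155)
  -k^4 - 2k^3 + 44k^2 + 183k + 840 = (-(1/11)k + 8/11)(11k^3 + 110k^2 + 396k + 1155) + (0)
Last nonzero remainder: 11k^3 + 110k^2 + 396k + 1155. Dividing through by 11 gives the monic gcd k^3 + 10k^2 + 36k + 105.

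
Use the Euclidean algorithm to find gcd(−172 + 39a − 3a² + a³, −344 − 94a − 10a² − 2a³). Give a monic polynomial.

By polynomial division,
  a³ − 3a² + 39a − 172 = (−1/2)(−2a³ − 10a² − 94a − 344) + (−8a² − 8a − 344)
  −2a³ − 10a² − 94a − 344 = ((1/4)a + 1)(−8a² − 8a − 344) + (0)
Last nonzero remainder: −8a² − 8a − 344. Dividing through by −8 gives the monic gcd a² + a + 43.

43 + a + a²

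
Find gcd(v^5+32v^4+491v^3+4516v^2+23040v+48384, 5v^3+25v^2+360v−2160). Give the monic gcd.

v^2+9v+108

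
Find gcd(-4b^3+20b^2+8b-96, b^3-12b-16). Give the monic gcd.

b^2-2b-8

Repeated division with remainder:
  -4b^3+20b^2+8b-96 = (-4)(b^3-12b-16) + (20b^2-40b-160)
  b^3-12b-16 = ((1/20)b+1/10)(20b^2-40b-160) + (0)
Last nonzero remainder: 20b^2-40b-160. Dividing through by 20 gives the monic gcd b^2-2b-8.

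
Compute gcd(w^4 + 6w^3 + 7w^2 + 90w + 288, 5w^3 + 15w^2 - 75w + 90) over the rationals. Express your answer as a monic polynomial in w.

Euclidean algorithm in ℚ[w]:
  w^4 + 6w^3 + 7w^2 + 90w + 288 = ((1/5)w + 3/5)(5w^3 + 15w^2 - 75w + 90) + (13w^2 + 117w + 234)
  5w^3 + 15w^2 - 75w + 90 = ((5/13)w - 30/13)(13w^2 + 117w + 234) + (105w + 630)
  13w^2 + 117w + 234 = ((13/105)w + 13/35)(105w + 630) + (0)
Last nonzero remainder: 105w + 630. Dividing through by 105 gives the monic gcd w + 6.

w + 6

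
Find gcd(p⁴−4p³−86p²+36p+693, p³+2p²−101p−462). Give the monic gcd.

Apply the Euclidean algorithm:
  p⁴−4p³−86p²+36p+693 = (p−6)(p³+2p²−101p−462) + (27p²−108p−2079)
  p³+2p²−101p−462 = ((1/27)p+2/9)(27p²−108p−2079) + (0)
Last nonzero remainder: 27p²−108p−2079. Dividing through by 27 gives the monic gcd p²−4p−77.

p²−4p−77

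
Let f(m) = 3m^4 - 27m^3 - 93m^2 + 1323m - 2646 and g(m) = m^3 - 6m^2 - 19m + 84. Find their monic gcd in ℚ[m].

Repeated division with remainder:
  3m^4 - 27m^3 - 93m^2 + 1323m - 2646 = (3m - 9)(m^3 - 6m^2 - 19m + 84) + (-90m^2 + 900m - 1890)
  m^3 - 6m^2 - 19m + 84 = (-(1/90)m - 2/45)(-90m^2 + 900m - 1890) + (0)
Last nonzero remainder: -90m^2 + 900m - 1890. Dividing through by -90 gives the monic gcd m^2 - 10m + 21.

m^2 - 10m + 21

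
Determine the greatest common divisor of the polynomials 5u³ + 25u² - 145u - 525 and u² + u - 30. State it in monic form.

u - 5

Euclidean algorithm in ℚ[u]:
  5u³ + 25u² - 145u - 525 = (5u + 20)(u² + u - 30) + (-15u + 75)
  u² + u - 30 = (-(1/15)u - 2/5)(-15u + 75) + (0)
Last nonzero remainder: -15u + 75. Dividing through by -15 gives the monic gcd u - 5.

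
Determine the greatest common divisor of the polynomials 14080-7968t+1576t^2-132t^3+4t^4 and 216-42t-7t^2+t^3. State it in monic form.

-4+t

By polynomial division,
  4t^4-132t^3+1576t^2-7968t+14080 = (4t-104)(t^3-7t^2-42t+216) + (1016t^2-13200t+36544)
  t^3-7t^2-42t+216 = ((1/1016)t+761/129032)(1016t^2-13200t+36544) + (-(1904/16129)t+7616/16129)
  1016t^2-13200t+36544 = (-(2048383/238)t+9209659/119)(-(1904/16129)t+7616/16129) + (0)
Last nonzero remainder: -(1904/16129)t+7616/16129. Dividing through by -1904/16129 gives the monic gcd t-4.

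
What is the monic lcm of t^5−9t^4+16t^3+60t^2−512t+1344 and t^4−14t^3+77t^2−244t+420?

t^6−14t^5+61t^4−20t^3−812t^2+3904t−6720

By polynomial division,
  t^5−9t^4+16t^3+60t^2−512t+1344 = (t+5)(t^4−14t^3+77t^2−244t+420) + (9t^3−81t^2+288t−756)
  t^4−14t^3+77t^2−244t+420 = ((1/9)t−5/9)(9t^3−81t^2+288t−756) + (0)
Last nonzero remainder: 9t^3−81t^2+288t−756. Dividing through by 9 gives the monic gcd t^3−9t^2+32t−84.
Then lcm(f, g) = f·g / gcd(f, g); expanding and making the result monic gives the answer.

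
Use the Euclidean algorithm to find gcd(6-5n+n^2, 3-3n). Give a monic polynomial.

1

Repeated division with remainder:
  n^2-5n+6 = (-(1/3)n+4/3)(-3n+3) + (2)
  -3n+3 = (-(3/2)n+3/2)(2) + (0)
The last nonzero remainder is the constant 2, so the polynomials are coprime and gcd = 1.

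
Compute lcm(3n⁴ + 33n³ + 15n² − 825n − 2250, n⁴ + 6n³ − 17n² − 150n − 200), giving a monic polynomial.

n⁶ + 17n⁵ + 79n⁴ − 157n³ − 2360n² − 6700n − 6000

Euclidean algorithm in ℚ[n]:
  3n⁴ + 33n³ + 15n² − 825n − 2250 = (3)(n⁴ + 6n³ − 17n² − 150n − 200) + (15n³ + 66n² − 375n − 1650)
  n⁴ + 6n³ − 17n² − 150n − 200 = ((1/15)n + 8/75)(15n³ + 66n² − 375n − 1650) + ((24/25)n² − 24)
  15n³ + 66n² − 375n − 1650 = ((125/8)n + 275/4)((24/25)n² − 24) + (0)
Last nonzero remainder: (24/25)n² − 24. Dividing through by 24/25 gives the monic gcd n² − 25.
Then lcm(f, g) = f·g / gcd(f, g); expanding and making the result monic gives the answer.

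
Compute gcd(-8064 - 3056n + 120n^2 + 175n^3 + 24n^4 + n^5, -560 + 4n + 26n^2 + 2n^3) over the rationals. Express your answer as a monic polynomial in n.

Apply the Euclidean algorithm:
  n^5 + 24n^4 + 175n^3 + 120n^2 - 3056n - 8064 = ((1/2)n^2 + (11/2)n + 15)(2n^3 + 26n^2 + 4n - 560) + (-12n^2 - 36n + 336)
  2n^3 + 26n^2 + 4n - 560 = (-(1/6)n - 5/3)(-12n^2 - 36n + 336) + (0)
Last nonzero remainder: -12n^2 - 36n + 336. Dividing through by -12 gives the monic gcd n^2 + 3n - 28.

-28 + 3n + n^2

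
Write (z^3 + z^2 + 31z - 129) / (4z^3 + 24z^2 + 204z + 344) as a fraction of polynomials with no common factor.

(z - 3)/(4z + 8)

Euclidean algorithm in ℚ[z]:
  z^3 + z^2 + 31z - 129 = (1/4)(4z^3 + 24z^2 + 204z + 344) + (-5z^2 - 20z - 215)
  4z^3 + 24z^2 + 204z + 344 = (-(4/5)z - 8/5)(-5z^2 - 20z - 215) + (0)
Last nonzero remainder: -5z^2 - 20z - 215. Dividing through by -5 gives the monic gcd z^2 + 4z + 43.
Cancel z^2 + 4z + 43 from numerator and denominator to get the reduced form.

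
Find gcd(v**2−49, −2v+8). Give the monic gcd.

Euclidean algorithm in ℚ[v]:
  v**2−49 = (−(1/2)v−2)(−2v+8) + (−33)
  −2v+8 = ((2/33)v−8/33)(−33) + (0)
The last nonzero remainder is the constant −33, so the polynomials are coprime and gcd = 1.

1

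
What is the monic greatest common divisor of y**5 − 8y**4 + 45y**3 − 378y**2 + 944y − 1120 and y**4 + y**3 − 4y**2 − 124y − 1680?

y**3 − 5y**2 + 26y − 280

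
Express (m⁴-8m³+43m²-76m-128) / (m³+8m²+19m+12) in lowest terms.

Repeated division with remainder:
  m⁴-8m³+43m²-76m-128 = (m-16)(m³+8m²+19m+12) + (152m²+216m+64)
  m³+8m²+19m+12 = ((1/152)m+125/2888)(152m²+216m+64) + ((3332/361)m+3332/361)
  152m²+216m+64 = ((13718/833)m+5776/833)((3332/361)m+3332/361) + (0)
Last nonzero remainder: (3332/361)m+3332/361. Dividing through by 3332/361 gives the monic gcd m+1.
Cancel m+1 from numerator and denominator to get the reduced form.

(m³-9m²+52m-128)/(m²+7m+12)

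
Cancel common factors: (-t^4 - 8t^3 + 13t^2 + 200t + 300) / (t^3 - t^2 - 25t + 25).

Repeated division with remainder:
  -t^4 - 8t^3 + 13t^2 + 200t + 300 = (-t - 9)(t^3 - t^2 - 25t + 25) + (-21t^2 + 525)
  t^3 - t^2 - 25t + 25 = (-(1/21)t + 1/21)(-21t^2 + 525) + (0)
Last nonzero remainder: -21t^2 + 525. Dividing through by -21 gives the monic gcd t^2 - 25.
Cancel t^2 - 25 from numerator and denominator to get the reduced form.

(-t^2 - 8t - 12)/(t - 1)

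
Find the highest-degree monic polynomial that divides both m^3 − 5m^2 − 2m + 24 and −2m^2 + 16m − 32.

Euclidean algorithm in ℚ[m]:
  m^3 − 5m^2 − 2m + 24 = (−(1/2)m − 3/2)(−2m^2 + 16m − 32) + (6m − 24)
  −2m^2 + 16m − 32 = (−(1/3)m + 4/3)(6m − 24) + (0)
Last nonzero remainder: 6m − 24. Dividing through by 6 gives the monic gcd m − 4.

m − 4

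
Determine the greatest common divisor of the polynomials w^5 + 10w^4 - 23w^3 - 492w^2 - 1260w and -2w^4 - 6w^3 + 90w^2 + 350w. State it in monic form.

By polynomial division,
  w^5 + 10w^4 - 23w^3 - 492w^2 - 1260w = (-(1/2)w - 7/2)(-2w^4 - 6w^3 + 90w^2 + 350w) + (w^3 - 2w^2 - 35w)
  -2w^4 - 6w^3 + 90w^2 + 350w = (-2w - 10)(w^3 - 2w^2 - 35w) + (0)
The last nonzero remainder w^3 - 2w^2 - 35w is already monic.

w^3 - 2w^2 - 35w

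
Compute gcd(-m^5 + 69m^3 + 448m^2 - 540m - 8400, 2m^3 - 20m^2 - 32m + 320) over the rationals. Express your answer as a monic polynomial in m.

Apply the Euclidean algorithm:
  -m^5 + 69m^3 + 448m^2 - 540m - 8400 = (-(1/2)m^2 - 5m - 47/2)(2m^3 - 20m^2 - 32m + 320) + (-22m^2 + 308m - 880)
  2m^3 - 20m^2 - 32m + 320 = (-(1/11)m - 4/11)(-22m^2 + 308m - 880) + (0)
Last nonzero remainder: -22m^2 + 308m - 880. Dividing through by -22 gives the monic gcd m^2 - 14m + 40.

m^2 - 14m + 40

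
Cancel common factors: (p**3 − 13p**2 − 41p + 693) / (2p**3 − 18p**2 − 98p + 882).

(p − 11)/(2p − 14)

By polynomial division,
  p**3 − 13p**2 − 41p + 693 = (1/2)(2p**3 − 18p**2 − 98p + 882) + (−4p**2 + 8p + 252)
  2p**3 − 18p**2 − 98p + 882 = (−(1/2)p + 7/2)(−4p**2 + 8p + 252) + (0)
Last nonzero remainder: −4p**2 + 8p + 252. Dividing through by −4 gives the monic gcd p**2 − 2p − 63.
Cancel p**2 − 2p − 63 from numerator and denominator to get the reduced form.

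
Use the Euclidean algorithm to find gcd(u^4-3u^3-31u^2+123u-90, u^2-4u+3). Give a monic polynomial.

Euclidean algorithm in ℚ[u]:
  u^4-3u^3-31u^2+123u-90 = (u^2+u-30)(u^2-4u+3) + (0)
The last nonzero remainder u^2-4u+3 is already monic.

u^2-4u+3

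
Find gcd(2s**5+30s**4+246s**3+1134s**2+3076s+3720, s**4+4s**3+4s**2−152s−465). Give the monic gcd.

s**3+9s**2+49s+93

Repeated division with remainder:
  2s**5+30s**4+246s**3+1134s**2+3076s+3720 = (2s+22)(s**4+4s**3+4s**2−152s−465) + (150s**3+1350s**2+7350s+13950)
  s**4+4s**3+4s**2−152s−465 = ((1/150)s−1/30)(150s**3+1350s**2+7350s+13950) + (0)
Last nonzero remainder: 150s**3+1350s**2+7350s+13950. Dividing through by 150 gives the monic gcd s**3+9s**2+49s+93.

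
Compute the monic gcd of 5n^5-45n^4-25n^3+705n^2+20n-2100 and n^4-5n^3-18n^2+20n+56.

By polynomial division,
  5n^5-45n^4-25n^3+705n^2+20n-2100 = (5n-20)(n^4-5n^3-18n^2+20n+56) + (-35n^3+245n^2+140n-980)
  n^4-5n^3-18n^2+20n+56 = (-(1/35)n-2/35)(-35n^3+245n^2+140n-980) + (0)
Last nonzero remainder: -35n^3+245n^2+140n-980. Dividing through by -35 gives the monic gcd n^3-7n^2-4n+28.

n^3-7n^2-4n+28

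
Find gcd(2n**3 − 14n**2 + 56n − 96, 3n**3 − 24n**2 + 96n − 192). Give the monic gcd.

n**2 − 4n + 16

Apply the Euclidean algorithm:
  2n**3 − 14n**2 + 56n − 96 = (2/3)(3n**3 − 24n**2 + 96n − 192) + (2n**2 − 8n + 32)
  3n**3 − 24n**2 + 96n − 192 = ((3/2)n − 6)(2n**2 − 8n + 32) + (0)
Last nonzero remainder: 2n**2 − 8n + 32. Dividing through by 2 gives the monic gcd n**2 − 4n + 16.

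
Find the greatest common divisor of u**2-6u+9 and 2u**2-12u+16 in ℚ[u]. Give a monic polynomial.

1

By polynomial division,
  u**2-6u+9 = (1/2)(2u**2-12u+16) + (1)
  2u**2-12u+16 = (2u**2-12u+16)(1) + (0)
The last nonzero remainder is the constant 1, so the polynomials are coprime and gcd = 1.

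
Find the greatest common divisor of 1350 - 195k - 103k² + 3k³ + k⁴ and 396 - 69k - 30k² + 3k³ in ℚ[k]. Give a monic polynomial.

-3 + k

By polynomial division,
  k⁴ + 3k³ - 103k² - 195k + 1350 = ((1/3)k + 13/3)(3k³ - 30k² - 69k + 396) + (50k² - 28k - 366)
  3k³ - 30k² - 69k + 396 = ((3/50)k - 354/625)(50k² - 28k - 366) + (-(39312/625)k + 117936/625)
  50k² - 28k - 366 = (-(15625/19656)k - 38125/19656)(-(39312/625)k + 117936/625) + (0)
Last nonzero remainder: -(39312/625)k + 117936/625. Dividing through by -39312/625 gives the monic gcd k - 3.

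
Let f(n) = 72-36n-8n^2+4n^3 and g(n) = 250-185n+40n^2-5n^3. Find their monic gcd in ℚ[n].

Euclidean algorithm in ℚ[n]:
  4n^3-8n^2-36n+72 = (-4/5)(-5n^3+40n^2-185n+250) + (24n^2-184n+272)
  -5n^3+40n^2-185n+250 = (-(5/24)n+5/72)(24n^2-184n+272) + (-(1040/9)n+2080/9)
  24n^2-184n+272 = (-(27/130)n+153/130)(-(1040/9)n+2080/9) + (0)
Last nonzero remainder: -(1040/9)n+2080/9. Dividing through by -1040/9 gives the monic gcd n-2.

-2+n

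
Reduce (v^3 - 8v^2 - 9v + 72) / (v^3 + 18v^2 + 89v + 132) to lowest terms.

Apply the Euclidean algorithm:
  v^3 - 8v^2 - 9v + 72 = (v^3 + 18v^2 + 89v + 132) + (-26v^2 - 98v - 60)
  v^3 + 18v^2 + 89v + 132 = (-(1/26)v - 185/338)(-26v^2 - 98v - 60) + ((5586/169)v + 16758/169)
  -26v^2 - 98v - 60 = (-(2197/2793)v - 1690/2793)((5586/169)v + 16758/169) + (0)
Last nonzero remainder: (5586/169)v + 16758/169. Dividing through by 5586/169 gives the monic gcd v + 3.
Cancel v + 3 from numerator and denominator to get the reduced form.

(v^2 - 11v + 24)/(v^2 + 15v + 44)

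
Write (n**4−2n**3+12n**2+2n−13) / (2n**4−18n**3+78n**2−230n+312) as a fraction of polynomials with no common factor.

(n**2−1)/(2n**2−14n+24)

Repeated division with remainder:
  n**4−2n**3+12n**2+2n−13 = (1/2)(2n**4−18n**3+78n**2−230n+312) + (7n**3−27n**2+117n−169)
  2n**4−18n**3+78n**2−230n+312 = ((2/7)n−72/49)(7n**3−27n**2+117n−169) + ((240/49)n**2−(480/49)n+3120/49)
  7n**3−27n**2+117n−169 = ((343/240)n−637/240)((240/49)n**2−(480/49)n+3120/49) + (0)
Last nonzero remainder: (240/49)n**2−(480/49)n+3120/49. Dividing through by 240/49 gives the monic gcd n**2−2n+13.
Cancel n**2−2n+13 from numerator and denominator to get the reduced form.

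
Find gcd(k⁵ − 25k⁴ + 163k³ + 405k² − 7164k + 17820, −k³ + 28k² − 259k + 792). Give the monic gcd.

k² − 20k + 99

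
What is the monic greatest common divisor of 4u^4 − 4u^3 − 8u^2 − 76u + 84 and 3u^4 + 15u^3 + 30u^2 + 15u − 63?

Euclidean algorithm in ℚ[u]:
  4u^4 − 4u^3 − 8u^2 − 76u + 84 = (4/3)(3u^4 + 15u^3 + 30u^2 + 15u − 63) + (−24u^3 − 48u^2 − 96u + 168)
  3u^4 + 15u^3 + 30u^2 + 15u − 63 = (−(1/8)u − 3/8)(−24u^3 − 48u^2 − 96u + 168) + (0)
Last nonzero remainder: −24u^3 − 48u^2 − 96u + 168. Dividing through by −24 gives the monic gcd u^3 + 2u^2 + 4u − 7.

u^3 + 2u^2 + 4u − 7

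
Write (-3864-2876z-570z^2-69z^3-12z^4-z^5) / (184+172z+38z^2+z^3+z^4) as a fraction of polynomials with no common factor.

(-42-13z-z^2)/(2+z)

Apply the Euclidean algorithm:
  -z^5-12z^4-69z^3-570z^2-2876z-3864 = (-z-11)(z^4+z^3+38z^2+172z+184) + (-20z^3+20z^2-800z-1840)
  z^4+z^3+38z^2+172z+184 = (-(1/20)z-1/10)(-20z^3+20z^2-800z-1840) + (0)
Last nonzero remainder: -20z^3+20z^2-800z-1840. Dividing through by -20 gives the monic gcd z^3-z^2+40z+92.
Cancel z^3-z^2+40z+92 from numerator and denominator to get the reduced form.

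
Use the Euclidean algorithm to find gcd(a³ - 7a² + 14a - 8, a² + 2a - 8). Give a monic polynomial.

a - 2

Euclidean algorithm in ℚ[a]:
  a³ - 7a² + 14a - 8 = (a - 9)(a² + 2a - 8) + (40a - 80)
  a² + 2a - 8 = ((1/40)a + 1/10)(40a - 80) + (0)
Last nonzero remainder: 40a - 80. Dividing through by 40 gives the monic gcd a - 2.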